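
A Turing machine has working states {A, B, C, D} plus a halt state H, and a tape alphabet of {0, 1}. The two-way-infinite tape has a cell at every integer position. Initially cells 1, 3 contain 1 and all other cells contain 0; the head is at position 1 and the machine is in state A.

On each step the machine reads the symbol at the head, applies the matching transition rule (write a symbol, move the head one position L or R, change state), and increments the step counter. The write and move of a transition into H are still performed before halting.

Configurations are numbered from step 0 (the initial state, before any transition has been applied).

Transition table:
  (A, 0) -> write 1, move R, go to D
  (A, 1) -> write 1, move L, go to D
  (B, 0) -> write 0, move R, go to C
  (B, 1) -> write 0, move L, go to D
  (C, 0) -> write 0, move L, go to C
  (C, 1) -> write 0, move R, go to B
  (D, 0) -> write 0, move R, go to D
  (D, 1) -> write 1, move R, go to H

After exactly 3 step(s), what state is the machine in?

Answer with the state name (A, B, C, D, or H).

Answer: H

Derivation:
Step 1: in state A at pos 1, read 1 -> (A,1)->write 1,move L,goto D. Now: state=D, head=0, tape[-1..4]=001010 (head:  ^)
Step 2: in state D at pos 0, read 0 -> (D,0)->write 0,move R,goto D. Now: state=D, head=1, tape[-1..4]=001010 (head:   ^)
Step 3: in state D at pos 1, read 1 -> (D,1)->write 1,move R,goto H. Now: state=H, head=2, tape[-1..4]=001010 (head:    ^)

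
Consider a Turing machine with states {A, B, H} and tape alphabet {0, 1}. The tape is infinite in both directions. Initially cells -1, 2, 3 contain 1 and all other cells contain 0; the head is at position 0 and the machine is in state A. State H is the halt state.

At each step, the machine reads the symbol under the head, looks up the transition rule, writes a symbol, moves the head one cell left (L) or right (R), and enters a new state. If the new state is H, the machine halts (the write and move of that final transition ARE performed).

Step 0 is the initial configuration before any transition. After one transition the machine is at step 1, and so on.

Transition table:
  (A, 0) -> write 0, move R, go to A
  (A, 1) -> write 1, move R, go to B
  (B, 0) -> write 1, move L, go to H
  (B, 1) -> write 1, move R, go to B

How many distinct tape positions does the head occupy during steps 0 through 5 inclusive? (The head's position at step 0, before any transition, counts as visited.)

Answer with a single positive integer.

Answer: 5

Derivation:
Step 1: in state A at pos 0, read 0 -> (A,0)->write 0,move R,goto A. Now: state=A, head=1, tape[-2..4]=0100110 (head:    ^)
Step 2: in state A at pos 1, read 0 -> (A,0)->write 0,move R,goto A. Now: state=A, head=2, tape[-2..4]=0100110 (head:     ^)
Step 3: in state A at pos 2, read 1 -> (A,1)->write 1,move R,goto B. Now: state=B, head=3, tape[-2..4]=0100110 (head:      ^)
Step 4: in state B at pos 3, read 1 -> (B,1)->write 1,move R,goto B. Now: state=B, head=4, tape[-2..5]=01001100 (head:       ^)
Step 5: in state B at pos 4, read 0 -> (B,0)->write 1,move L,goto H. Now: state=H, head=3, tape[-2..5]=01001110 (head:      ^)
Head positions at steps 0..5: starting at 0, distinct positions visited = {0, 1, 2, 3, 4} -> 5 position(s)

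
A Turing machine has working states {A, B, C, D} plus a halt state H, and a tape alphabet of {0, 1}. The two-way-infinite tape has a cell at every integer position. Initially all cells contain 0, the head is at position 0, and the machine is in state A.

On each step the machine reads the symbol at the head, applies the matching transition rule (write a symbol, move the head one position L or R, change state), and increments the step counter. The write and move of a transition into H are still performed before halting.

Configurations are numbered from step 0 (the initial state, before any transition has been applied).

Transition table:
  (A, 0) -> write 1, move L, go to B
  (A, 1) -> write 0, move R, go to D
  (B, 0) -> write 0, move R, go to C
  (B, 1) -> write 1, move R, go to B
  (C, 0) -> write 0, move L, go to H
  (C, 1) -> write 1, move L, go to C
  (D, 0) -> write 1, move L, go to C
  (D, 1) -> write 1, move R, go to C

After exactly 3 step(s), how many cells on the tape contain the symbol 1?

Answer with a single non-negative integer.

Step 1: in state A at pos 0, read 0 -> (A,0)->write 1,move L,goto B. Now: state=B, head=-1, tape[-2..1]=0010 (head:  ^)
Step 2: in state B at pos -1, read 0 -> (B,0)->write 0,move R,goto C. Now: state=C, head=0, tape[-2..1]=0010 (head:   ^)
Step 3: in state C at pos 0, read 1 -> (C,1)->write 1,move L,goto C. Now: state=C, head=-1, tape[-2..1]=0010 (head:  ^)
Cells containing 1 after step 3: {0} -> 1 cell(s)

Answer: 1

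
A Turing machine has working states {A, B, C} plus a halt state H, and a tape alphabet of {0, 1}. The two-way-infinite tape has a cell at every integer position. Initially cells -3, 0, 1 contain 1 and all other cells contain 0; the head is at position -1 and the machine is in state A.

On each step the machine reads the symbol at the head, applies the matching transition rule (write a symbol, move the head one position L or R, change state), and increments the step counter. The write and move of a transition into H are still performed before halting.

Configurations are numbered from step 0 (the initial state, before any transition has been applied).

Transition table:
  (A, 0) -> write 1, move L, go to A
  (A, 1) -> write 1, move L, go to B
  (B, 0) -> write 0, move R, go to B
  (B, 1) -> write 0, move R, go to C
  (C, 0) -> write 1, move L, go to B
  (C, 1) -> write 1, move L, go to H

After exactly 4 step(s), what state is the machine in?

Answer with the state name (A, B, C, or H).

Step 1: in state A at pos -1, read 0 -> (A,0)->write 1,move L,goto A. Now: state=A, head=-2, tape[-4..2]=0101110 (head:   ^)
Step 2: in state A at pos -2, read 0 -> (A,0)->write 1,move L,goto A. Now: state=A, head=-3, tape[-4..2]=0111110 (head:  ^)
Step 3: in state A at pos -3, read 1 -> (A,1)->write 1,move L,goto B. Now: state=B, head=-4, tape[-5..2]=00111110 (head:  ^)
Step 4: in state B at pos -4, read 0 -> (B,0)->write 0,move R,goto B. Now: state=B, head=-3, tape[-5..2]=00111110 (head:   ^)

Answer: B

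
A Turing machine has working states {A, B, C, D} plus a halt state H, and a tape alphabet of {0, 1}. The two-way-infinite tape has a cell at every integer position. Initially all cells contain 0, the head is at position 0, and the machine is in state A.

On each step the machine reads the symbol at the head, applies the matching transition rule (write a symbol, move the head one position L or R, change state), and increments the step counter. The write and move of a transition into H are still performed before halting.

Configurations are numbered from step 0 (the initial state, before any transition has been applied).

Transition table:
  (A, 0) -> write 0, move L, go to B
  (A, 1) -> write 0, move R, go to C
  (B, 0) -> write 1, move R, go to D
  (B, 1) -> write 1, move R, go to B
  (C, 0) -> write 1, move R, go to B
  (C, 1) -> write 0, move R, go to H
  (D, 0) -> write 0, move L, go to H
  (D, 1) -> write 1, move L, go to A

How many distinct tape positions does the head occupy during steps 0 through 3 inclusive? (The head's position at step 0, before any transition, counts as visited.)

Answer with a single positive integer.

Answer: 2

Derivation:
Step 1: in state A at pos 0, read 0 -> (A,0)->write 0,move L,goto B. Now: state=B, head=-1, tape[-2..1]=0000 (head:  ^)
Step 2: in state B at pos -1, read 0 -> (B,0)->write 1,move R,goto D. Now: state=D, head=0, tape[-2..1]=0100 (head:   ^)
Step 3: in state D at pos 0, read 0 -> (D,0)->write 0,move L,goto H. Now: state=H, head=-1, tape[-2..1]=0100 (head:  ^)
Head positions at steps 0..3: starting at 0, distinct positions visited = {-1, 0} -> 2 position(s)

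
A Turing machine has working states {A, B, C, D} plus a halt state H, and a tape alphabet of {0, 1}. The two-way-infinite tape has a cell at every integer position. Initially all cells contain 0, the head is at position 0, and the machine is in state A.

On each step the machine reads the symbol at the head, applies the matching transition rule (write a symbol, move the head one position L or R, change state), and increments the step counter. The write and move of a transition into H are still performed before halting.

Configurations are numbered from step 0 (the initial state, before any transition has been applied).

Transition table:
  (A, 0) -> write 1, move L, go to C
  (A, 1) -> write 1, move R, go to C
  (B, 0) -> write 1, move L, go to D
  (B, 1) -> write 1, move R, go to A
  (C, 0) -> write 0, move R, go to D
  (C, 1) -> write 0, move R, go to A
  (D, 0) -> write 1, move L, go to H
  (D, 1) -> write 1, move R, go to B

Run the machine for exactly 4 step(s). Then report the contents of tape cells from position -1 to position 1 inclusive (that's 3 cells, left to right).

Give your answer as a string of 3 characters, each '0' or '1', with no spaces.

Step 1: in state A at pos 0, read 0 -> (A,0)->write 1,move L,goto C. Now: state=C, head=-1, tape[-2..1]=0010 (head:  ^)
Step 2: in state C at pos -1, read 0 -> (C,0)->write 0,move R,goto D. Now: state=D, head=0, tape[-2..1]=0010 (head:   ^)
Step 3: in state D at pos 0, read 1 -> (D,1)->write 1,move R,goto B. Now: state=B, head=1, tape[-2..2]=00100 (head:    ^)
Step 4: in state B at pos 1, read 0 -> (B,0)->write 1,move L,goto D. Now: state=D, head=0, tape[-2..2]=00110 (head:   ^)

Answer: 011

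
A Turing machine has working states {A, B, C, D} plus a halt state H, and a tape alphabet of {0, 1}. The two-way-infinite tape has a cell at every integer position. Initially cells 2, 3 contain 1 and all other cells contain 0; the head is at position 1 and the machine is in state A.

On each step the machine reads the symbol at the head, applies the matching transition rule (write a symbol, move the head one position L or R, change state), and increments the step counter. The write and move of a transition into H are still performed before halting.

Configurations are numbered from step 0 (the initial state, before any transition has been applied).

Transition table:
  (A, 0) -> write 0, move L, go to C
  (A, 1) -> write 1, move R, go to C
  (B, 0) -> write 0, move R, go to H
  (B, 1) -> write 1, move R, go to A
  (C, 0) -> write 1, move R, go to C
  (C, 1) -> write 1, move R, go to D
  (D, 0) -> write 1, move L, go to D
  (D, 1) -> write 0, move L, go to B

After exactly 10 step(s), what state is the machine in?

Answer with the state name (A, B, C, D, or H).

Step 1: in state A at pos 1, read 0 -> (A,0)->write 0,move L,goto C. Now: state=C, head=0, tape[-1..4]=000110 (head:  ^)
Step 2: in state C at pos 0, read 0 -> (C,0)->write 1,move R,goto C. Now: state=C, head=1, tape[-1..4]=010110 (head:   ^)
Step 3: in state C at pos 1, read 0 -> (C,0)->write 1,move R,goto C. Now: state=C, head=2, tape[-1..4]=011110 (head:    ^)
Step 4: in state C at pos 2, read 1 -> (C,1)->write 1,move R,goto D. Now: state=D, head=3, tape[-1..4]=011110 (head:     ^)
Step 5: in state D at pos 3, read 1 -> (D,1)->write 0,move L,goto B. Now: state=B, head=2, tape[-1..4]=011100 (head:    ^)
Step 6: in state B at pos 2, read 1 -> (B,1)->write 1,move R,goto A. Now: state=A, head=3, tape[-1..4]=011100 (head:     ^)
Step 7: in state A at pos 3, read 0 -> (A,0)->write 0,move L,goto C. Now: state=C, head=2, tape[-1..4]=011100 (head:    ^)
Step 8: in state C at pos 2, read 1 -> (C,1)->write 1,move R,goto D. Now: state=D, head=3, tape[-1..4]=011100 (head:     ^)
Step 9: in state D at pos 3, read 0 -> (D,0)->write 1,move L,goto D. Now: state=D, head=2, tape[-1..4]=011110 (head:    ^)
Step 10: in state D at pos 2, read 1 -> (D,1)->write 0,move L,goto B. Now: state=B, head=1, tape[-1..4]=011010 (head:   ^)

Answer: B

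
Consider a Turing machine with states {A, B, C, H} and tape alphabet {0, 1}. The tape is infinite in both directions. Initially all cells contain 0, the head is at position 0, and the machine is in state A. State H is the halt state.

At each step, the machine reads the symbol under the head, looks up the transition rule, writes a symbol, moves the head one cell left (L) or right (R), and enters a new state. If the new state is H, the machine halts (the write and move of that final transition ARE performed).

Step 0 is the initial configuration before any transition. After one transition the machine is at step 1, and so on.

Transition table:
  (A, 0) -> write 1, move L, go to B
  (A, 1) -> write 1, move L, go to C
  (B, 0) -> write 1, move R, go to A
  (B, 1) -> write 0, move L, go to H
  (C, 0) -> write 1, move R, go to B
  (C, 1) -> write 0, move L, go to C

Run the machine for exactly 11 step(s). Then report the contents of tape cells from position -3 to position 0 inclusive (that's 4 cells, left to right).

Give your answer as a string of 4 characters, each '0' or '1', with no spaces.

Step 1: in state A at pos 0, read 0 -> (A,0)->write 1,move L,goto B. Now: state=B, head=-1, tape[-2..1]=0010 (head:  ^)
Step 2: in state B at pos -1, read 0 -> (B,0)->write 1,move R,goto A. Now: state=A, head=0, tape[-2..1]=0110 (head:   ^)
Step 3: in state A at pos 0, read 1 -> (A,1)->write 1,move L,goto C. Now: state=C, head=-1, tape[-2..1]=0110 (head:  ^)
Step 4: in state C at pos -1, read 1 -> (C,1)->write 0,move L,goto C. Now: state=C, head=-2, tape[-3..1]=00010 (head:  ^)
Step 5: in state C at pos -2, read 0 -> (C,0)->write 1,move R,goto B. Now: state=B, head=-1, tape[-3..1]=01010 (head:   ^)
Step 6: in state B at pos -1, read 0 -> (B,0)->write 1,move R,goto A. Now: state=A, head=0, tape[-3..1]=01110 (head:    ^)
Step 7: in state A at pos 0, read 1 -> (A,1)->write 1,move L,goto C. Now: state=C, head=-1, tape[-3..1]=01110 (head:   ^)
Step 8: in state C at pos -1, read 1 -> (C,1)->write 0,move L,goto C. Now: state=C, head=-2, tape[-3..1]=01010 (head:  ^)
Step 9: in state C at pos -2, read 1 -> (C,1)->write 0,move L,goto C. Now: state=C, head=-3, tape[-4..1]=000010 (head:  ^)
Step 10: in state C at pos -3, read 0 -> (C,0)->write 1,move R,goto B. Now: state=B, head=-2, tape[-4..1]=010010 (head:   ^)
Step 11: in state B at pos -2, read 0 -> (B,0)->write 1,move R,goto A. Now: state=A, head=-1, tape[-4..1]=011010 (head:    ^)

Answer: 1101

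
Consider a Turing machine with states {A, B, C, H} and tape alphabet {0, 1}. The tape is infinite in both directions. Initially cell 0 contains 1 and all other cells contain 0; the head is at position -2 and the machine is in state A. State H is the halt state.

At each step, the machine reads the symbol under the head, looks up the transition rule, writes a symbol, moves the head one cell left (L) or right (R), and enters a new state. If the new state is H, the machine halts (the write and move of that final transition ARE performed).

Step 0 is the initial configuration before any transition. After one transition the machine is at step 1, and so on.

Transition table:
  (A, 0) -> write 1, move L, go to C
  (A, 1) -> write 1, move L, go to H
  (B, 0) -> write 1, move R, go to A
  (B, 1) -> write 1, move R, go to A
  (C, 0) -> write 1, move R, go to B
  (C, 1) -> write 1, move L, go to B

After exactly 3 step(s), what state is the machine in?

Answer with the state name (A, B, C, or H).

Answer: A

Derivation:
Step 1: in state A at pos -2, read 0 -> (A,0)->write 1,move L,goto C. Now: state=C, head=-3, tape[-4..1]=001010 (head:  ^)
Step 2: in state C at pos -3, read 0 -> (C,0)->write 1,move R,goto B. Now: state=B, head=-2, tape[-4..1]=011010 (head:   ^)
Step 3: in state B at pos -2, read 1 -> (B,1)->write 1,move R,goto A. Now: state=A, head=-1, tape[-4..1]=011010 (head:    ^)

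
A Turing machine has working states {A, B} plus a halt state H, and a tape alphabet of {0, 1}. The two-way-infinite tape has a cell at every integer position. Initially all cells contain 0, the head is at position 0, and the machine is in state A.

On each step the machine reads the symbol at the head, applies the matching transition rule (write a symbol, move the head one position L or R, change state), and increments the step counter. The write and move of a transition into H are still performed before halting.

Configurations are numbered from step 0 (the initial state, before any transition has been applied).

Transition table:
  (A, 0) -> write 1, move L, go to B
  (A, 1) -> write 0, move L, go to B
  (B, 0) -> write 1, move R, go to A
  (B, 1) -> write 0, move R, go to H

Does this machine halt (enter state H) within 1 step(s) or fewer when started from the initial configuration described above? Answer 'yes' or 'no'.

Step 1: in state A at pos 0, read 0 -> (A,0)->write 1,move L,goto B. Now: state=B, head=-1, tape[-2..1]=0010 (head:  ^)
After 1 step(s): state = B (not H) -> not halted within 1 -> no

Answer: no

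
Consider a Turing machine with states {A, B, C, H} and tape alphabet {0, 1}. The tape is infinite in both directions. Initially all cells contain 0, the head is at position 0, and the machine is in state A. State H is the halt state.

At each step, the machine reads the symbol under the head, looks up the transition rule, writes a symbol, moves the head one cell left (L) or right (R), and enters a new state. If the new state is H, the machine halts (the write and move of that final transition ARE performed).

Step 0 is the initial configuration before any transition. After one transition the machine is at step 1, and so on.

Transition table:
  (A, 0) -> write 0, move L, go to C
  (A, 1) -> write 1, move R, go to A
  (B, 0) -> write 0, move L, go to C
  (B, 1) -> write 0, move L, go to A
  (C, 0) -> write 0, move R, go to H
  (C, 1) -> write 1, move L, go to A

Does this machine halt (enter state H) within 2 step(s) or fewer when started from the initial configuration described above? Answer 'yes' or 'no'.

Step 1: in state A at pos 0, read 0 -> (A,0)->write 0,move L,goto C. Now: state=C, head=-1, tape[-2..1]=0000 (head:  ^)
Step 2: in state C at pos -1, read 0 -> (C,0)->write 0,move R,goto H. Now: state=H, head=0, tape[-2..1]=0000 (head:   ^)
State H reached at step 2; 2 <= 2 -> yes

Answer: yes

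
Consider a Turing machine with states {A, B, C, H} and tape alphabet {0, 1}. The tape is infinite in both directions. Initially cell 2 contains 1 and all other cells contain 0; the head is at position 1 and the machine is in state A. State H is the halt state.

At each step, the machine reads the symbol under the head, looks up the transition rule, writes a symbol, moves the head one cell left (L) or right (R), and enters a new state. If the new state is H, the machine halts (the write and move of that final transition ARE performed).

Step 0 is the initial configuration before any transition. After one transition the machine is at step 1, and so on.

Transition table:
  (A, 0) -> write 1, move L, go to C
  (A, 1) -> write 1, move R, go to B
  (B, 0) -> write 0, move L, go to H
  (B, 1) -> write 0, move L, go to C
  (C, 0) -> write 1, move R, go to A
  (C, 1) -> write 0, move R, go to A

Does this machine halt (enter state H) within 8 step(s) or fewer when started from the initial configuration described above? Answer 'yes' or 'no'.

Step 1: in state A at pos 1, read 0 -> (A,0)->write 1,move L,goto C. Now: state=C, head=0, tape[-1..3]=00110 (head:  ^)
Step 2: in state C at pos 0, read 0 -> (C,0)->write 1,move R,goto A. Now: state=A, head=1, tape[-1..3]=01110 (head:   ^)
Step 3: in state A at pos 1, read 1 -> (A,1)->write 1,move R,goto B. Now: state=B, head=2, tape[-1..3]=01110 (head:    ^)
Step 4: in state B at pos 2, read 1 -> (B,1)->write 0,move L,goto C. Now: state=C, head=1, tape[-1..3]=01100 (head:   ^)
Step 5: in state C at pos 1, read 1 -> (C,1)->write 0,move R,goto A. Now: state=A, head=2, tape[-1..3]=01000 (head:    ^)
Step 6: in state A at pos 2, read 0 -> (A,0)->write 1,move L,goto C. Now: state=C, head=1, tape[-1..3]=01010 (head:   ^)
Step 7: in state C at pos 1, read 0 -> (C,0)->write 1,move R,goto A. Now: state=A, head=2, tape[-1..3]=01110 (head:    ^)
Step 8: in state A at pos 2, read 1 -> (A,1)->write 1,move R,goto B. Now: state=B, head=3, tape[-1..4]=011100 (head:     ^)
After 8 step(s): state = B (not H) -> not halted within 8 -> no

Answer: no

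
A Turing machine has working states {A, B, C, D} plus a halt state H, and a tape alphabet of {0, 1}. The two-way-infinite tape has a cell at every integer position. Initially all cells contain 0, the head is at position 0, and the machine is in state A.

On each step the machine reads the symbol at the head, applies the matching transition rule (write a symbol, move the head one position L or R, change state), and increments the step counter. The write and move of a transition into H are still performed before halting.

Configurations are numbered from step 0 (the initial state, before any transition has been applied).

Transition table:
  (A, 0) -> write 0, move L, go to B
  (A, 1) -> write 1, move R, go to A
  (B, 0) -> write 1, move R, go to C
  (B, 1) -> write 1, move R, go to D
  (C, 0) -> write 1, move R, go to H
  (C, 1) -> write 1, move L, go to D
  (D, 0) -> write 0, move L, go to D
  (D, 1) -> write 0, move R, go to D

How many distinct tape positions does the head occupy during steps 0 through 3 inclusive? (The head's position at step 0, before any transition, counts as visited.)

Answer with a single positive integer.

Answer: 3

Derivation:
Step 1: in state A at pos 0, read 0 -> (A,0)->write 0,move L,goto B. Now: state=B, head=-1, tape[-2..1]=0000 (head:  ^)
Step 2: in state B at pos -1, read 0 -> (B,0)->write 1,move R,goto C. Now: state=C, head=0, tape[-2..1]=0100 (head:   ^)
Step 3: in state C at pos 0, read 0 -> (C,0)->write 1,move R,goto H. Now: state=H, head=1, tape[-2..2]=01100 (head:    ^)
Head positions at steps 0..3: starting at 0, distinct positions visited = {-1, 0, 1} -> 3 position(s)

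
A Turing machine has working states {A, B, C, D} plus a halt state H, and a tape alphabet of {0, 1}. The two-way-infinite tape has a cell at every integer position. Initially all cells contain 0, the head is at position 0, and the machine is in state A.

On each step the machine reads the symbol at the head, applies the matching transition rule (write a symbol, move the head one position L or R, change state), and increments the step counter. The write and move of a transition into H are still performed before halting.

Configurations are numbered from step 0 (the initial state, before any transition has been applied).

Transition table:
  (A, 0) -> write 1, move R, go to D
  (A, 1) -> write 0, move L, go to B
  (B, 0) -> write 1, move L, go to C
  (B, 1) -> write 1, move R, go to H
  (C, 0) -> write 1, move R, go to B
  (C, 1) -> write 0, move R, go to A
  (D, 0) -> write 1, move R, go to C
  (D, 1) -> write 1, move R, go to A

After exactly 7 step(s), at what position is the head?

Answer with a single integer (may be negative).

Answer: 1

Derivation:
Step 1: in state A at pos 0, read 0 -> (A,0)->write 1,move R,goto D. Now: state=D, head=1, tape[-1..2]=0100 (head:   ^)
Step 2: in state D at pos 1, read 0 -> (D,0)->write 1,move R,goto C. Now: state=C, head=2, tape[-1..3]=01100 (head:    ^)
Step 3: in state C at pos 2, read 0 -> (C,0)->write 1,move R,goto B. Now: state=B, head=3, tape[-1..4]=011100 (head:     ^)
Step 4: in state B at pos 3, read 0 -> (B,0)->write 1,move L,goto C. Now: state=C, head=2, tape[-1..4]=011110 (head:    ^)
Step 5: in state C at pos 2, read 1 -> (C,1)->write 0,move R,goto A. Now: state=A, head=3, tape[-1..4]=011010 (head:     ^)
Step 6: in state A at pos 3, read 1 -> (A,1)->write 0,move L,goto B. Now: state=B, head=2, tape[-1..4]=011000 (head:    ^)
Step 7: in state B at pos 2, read 0 -> (B,0)->write 1,move L,goto C. Now: state=C, head=1, tape[-1..4]=011100 (head:   ^)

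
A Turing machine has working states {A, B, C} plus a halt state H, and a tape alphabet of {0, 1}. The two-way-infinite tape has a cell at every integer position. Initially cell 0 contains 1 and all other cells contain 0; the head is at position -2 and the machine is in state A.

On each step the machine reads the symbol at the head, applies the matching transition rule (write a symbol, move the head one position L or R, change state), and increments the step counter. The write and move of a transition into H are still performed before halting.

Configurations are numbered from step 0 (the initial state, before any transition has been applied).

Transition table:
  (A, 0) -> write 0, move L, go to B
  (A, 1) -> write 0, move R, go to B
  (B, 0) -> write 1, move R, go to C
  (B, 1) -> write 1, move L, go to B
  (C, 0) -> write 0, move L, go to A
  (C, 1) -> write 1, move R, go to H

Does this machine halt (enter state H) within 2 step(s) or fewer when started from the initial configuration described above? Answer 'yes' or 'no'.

Step 1: in state A at pos -2, read 0 -> (A,0)->write 0,move L,goto B. Now: state=B, head=-3, tape[-4..1]=000010 (head:  ^)
Step 2: in state B at pos -3, read 0 -> (B,0)->write 1,move R,goto C. Now: state=C, head=-2, tape[-4..1]=010010 (head:   ^)
After 2 step(s): state = C (not H) -> not halted within 2 -> no

Answer: no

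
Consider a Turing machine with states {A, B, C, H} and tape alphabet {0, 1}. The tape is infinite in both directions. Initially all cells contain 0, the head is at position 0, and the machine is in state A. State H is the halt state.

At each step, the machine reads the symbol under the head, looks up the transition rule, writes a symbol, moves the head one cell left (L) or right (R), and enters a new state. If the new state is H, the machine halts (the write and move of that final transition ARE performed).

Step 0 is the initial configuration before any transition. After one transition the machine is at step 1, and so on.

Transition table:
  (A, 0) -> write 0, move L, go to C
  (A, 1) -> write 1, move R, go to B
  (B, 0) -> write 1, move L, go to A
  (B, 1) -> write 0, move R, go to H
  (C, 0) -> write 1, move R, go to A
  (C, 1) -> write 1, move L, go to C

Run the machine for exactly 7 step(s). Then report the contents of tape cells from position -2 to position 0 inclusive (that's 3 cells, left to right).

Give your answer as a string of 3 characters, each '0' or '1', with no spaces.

Step 1: in state A at pos 0, read 0 -> (A,0)->write 0,move L,goto C. Now: state=C, head=-1, tape[-2..1]=0000 (head:  ^)
Step 2: in state C at pos -1, read 0 -> (C,0)->write 1,move R,goto A. Now: state=A, head=0, tape[-2..1]=0100 (head:   ^)
Step 3: in state A at pos 0, read 0 -> (A,0)->write 0,move L,goto C. Now: state=C, head=-1, tape[-2..1]=0100 (head:  ^)
Step 4: in state C at pos -1, read 1 -> (C,1)->write 1,move L,goto C. Now: state=C, head=-2, tape[-3..1]=00100 (head:  ^)
Step 5: in state C at pos -2, read 0 -> (C,0)->write 1,move R,goto A. Now: state=A, head=-1, tape[-3..1]=01100 (head:   ^)
Step 6: in state A at pos -1, read 1 -> (A,1)->write 1,move R,goto B. Now: state=B, head=0, tape[-3..1]=01100 (head:    ^)
Step 7: in state B at pos 0, read 0 -> (B,0)->write 1,move L,goto A. Now: state=A, head=-1, tape[-3..1]=01110 (head:   ^)

Answer: 111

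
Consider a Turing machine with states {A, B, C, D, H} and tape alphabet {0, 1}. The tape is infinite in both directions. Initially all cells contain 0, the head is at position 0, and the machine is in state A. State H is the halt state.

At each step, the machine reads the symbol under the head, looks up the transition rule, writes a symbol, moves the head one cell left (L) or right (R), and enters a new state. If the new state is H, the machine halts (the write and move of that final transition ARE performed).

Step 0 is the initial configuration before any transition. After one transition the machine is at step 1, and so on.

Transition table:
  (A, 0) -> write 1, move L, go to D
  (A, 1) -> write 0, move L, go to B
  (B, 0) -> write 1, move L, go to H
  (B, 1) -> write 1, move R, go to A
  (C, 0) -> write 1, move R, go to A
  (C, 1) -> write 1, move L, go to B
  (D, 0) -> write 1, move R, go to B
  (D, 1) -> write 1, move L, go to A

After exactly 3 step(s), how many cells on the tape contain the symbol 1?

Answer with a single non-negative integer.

Answer: 2

Derivation:
Step 1: in state A at pos 0, read 0 -> (A,0)->write 1,move L,goto D. Now: state=D, head=-1, tape[-2..1]=0010 (head:  ^)
Step 2: in state D at pos -1, read 0 -> (D,0)->write 1,move R,goto B. Now: state=B, head=0, tape[-2..1]=0110 (head:   ^)
Step 3: in state B at pos 0, read 1 -> (B,1)->write 1,move R,goto A. Now: state=A, head=1, tape[-2..2]=01100 (head:    ^)
Cells containing 1 after step 3: {-1, 0} -> 2 cell(s)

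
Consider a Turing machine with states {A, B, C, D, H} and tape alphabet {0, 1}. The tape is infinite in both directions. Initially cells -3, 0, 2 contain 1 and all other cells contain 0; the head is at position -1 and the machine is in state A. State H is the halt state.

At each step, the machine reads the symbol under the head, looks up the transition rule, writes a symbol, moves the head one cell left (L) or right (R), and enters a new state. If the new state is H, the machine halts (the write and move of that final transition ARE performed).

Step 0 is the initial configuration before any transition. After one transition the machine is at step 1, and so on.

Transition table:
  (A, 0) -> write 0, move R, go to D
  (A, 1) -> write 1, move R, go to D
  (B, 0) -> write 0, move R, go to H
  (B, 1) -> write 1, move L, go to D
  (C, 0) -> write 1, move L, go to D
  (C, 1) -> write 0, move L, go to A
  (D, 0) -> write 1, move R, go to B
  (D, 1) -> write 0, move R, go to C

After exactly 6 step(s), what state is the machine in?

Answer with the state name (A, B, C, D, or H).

Answer: C

Derivation:
Step 1: in state A at pos -1, read 0 -> (A,0)->write 0,move R,goto D. Now: state=D, head=0, tape[-4..3]=01001010 (head:     ^)
Step 2: in state D at pos 0, read 1 -> (D,1)->write 0,move R,goto C. Now: state=C, head=1, tape[-4..3]=01000010 (head:      ^)
Step 3: in state C at pos 1, read 0 -> (C,0)->write 1,move L,goto D. Now: state=D, head=0, tape[-4..3]=01000110 (head:     ^)
Step 4: in state D at pos 0, read 0 -> (D,0)->write 1,move R,goto B. Now: state=B, head=1, tape[-4..3]=01001110 (head:      ^)
Step 5: in state B at pos 1, read 1 -> (B,1)->write 1,move L,goto D. Now: state=D, head=0, tape[-4..3]=01001110 (head:     ^)
Step 6: in state D at pos 0, read 1 -> (D,1)->write 0,move R,goto C. Now: state=C, head=1, tape[-4..3]=01000110 (head:      ^)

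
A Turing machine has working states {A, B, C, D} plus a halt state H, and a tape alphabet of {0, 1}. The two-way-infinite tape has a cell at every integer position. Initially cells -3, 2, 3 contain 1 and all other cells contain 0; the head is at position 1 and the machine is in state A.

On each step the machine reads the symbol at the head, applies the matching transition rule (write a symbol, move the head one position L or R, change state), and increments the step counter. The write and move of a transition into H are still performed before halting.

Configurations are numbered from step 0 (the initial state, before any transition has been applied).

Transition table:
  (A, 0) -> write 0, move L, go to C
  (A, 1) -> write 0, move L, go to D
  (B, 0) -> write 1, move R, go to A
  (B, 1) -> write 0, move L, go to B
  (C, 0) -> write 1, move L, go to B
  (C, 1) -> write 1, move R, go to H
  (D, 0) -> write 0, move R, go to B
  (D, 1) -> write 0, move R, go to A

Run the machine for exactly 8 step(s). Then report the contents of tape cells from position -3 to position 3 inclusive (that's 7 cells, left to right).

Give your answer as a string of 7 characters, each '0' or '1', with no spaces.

Step 1: in state A at pos 1, read 0 -> (A,0)->write 0,move L,goto C. Now: state=C, head=0, tape[-4..4]=010000110 (head:     ^)
Step 2: in state C at pos 0, read 0 -> (C,0)->write 1,move L,goto B. Now: state=B, head=-1, tape[-4..4]=010010110 (head:    ^)
Step 3: in state B at pos -1, read 0 -> (B,0)->write 1,move R,goto A. Now: state=A, head=0, tape[-4..4]=010110110 (head:     ^)
Step 4: in state A at pos 0, read 1 -> (A,1)->write 0,move L,goto D. Now: state=D, head=-1, tape[-4..4]=010100110 (head:    ^)
Step 5: in state D at pos -1, read 1 -> (D,1)->write 0,move R,goto A. Now: state=A, head=0, tape[-4..4]=010000110 (head:     ^)
Step 6: in state A at pos 0, read 0 -> (A,0)->write 0,move L,goto C. Now: state=C, head=-1, tape[-4..4]=010000110 (head:    ^)
Step 7: in state C at pos -1, read 0 -> (C,0)->write 1,move L,goto B. Now: state=B, head=-2, tape[-4..4]=010100110 (head:   ^)
Step 8: in state B at pos -2, read 0 -> (B,0)->write 1,move R,goto A. Now: state=A, head=-1, tape[-4..4]=011100110 (head:    ^)

Answer: 1110011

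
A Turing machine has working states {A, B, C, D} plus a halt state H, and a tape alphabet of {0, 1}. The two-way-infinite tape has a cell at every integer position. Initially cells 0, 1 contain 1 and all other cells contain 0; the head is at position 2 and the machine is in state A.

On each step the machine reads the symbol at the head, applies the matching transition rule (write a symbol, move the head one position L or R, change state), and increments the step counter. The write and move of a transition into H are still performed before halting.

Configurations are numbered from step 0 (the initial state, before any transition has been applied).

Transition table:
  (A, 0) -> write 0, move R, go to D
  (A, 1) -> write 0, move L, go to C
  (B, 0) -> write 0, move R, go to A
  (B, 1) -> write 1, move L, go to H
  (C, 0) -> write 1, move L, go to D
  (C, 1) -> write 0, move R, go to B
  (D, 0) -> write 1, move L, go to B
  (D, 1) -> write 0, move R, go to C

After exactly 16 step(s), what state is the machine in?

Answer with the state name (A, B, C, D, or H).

Answer: C

Derivation:
Step 1: in state A at pos 2, read 0 -> (A,0)->write 0,move R,goto D. Now: state=D, head=3, tape[-1..4]=011000 (head:     ^)
Step 2: in state D at pos 3, read 0 -> (D,0)->write 1,move L,goto B. Now: state=B, head=2, tape[-1..4]=011010 (head:    ^)
Step 3: in state B at pos 2, read 0 -> (B,0)->write 0,move R,goto A. Now: state=A, head=3, tape[-1..4]=011010 (head:     ^)
Step 4: in state A at pos 3, read 1 -> (A,1)->write 0,move L,goto C. Now: state=C, head=2, tape[-1..4]=011000 (head:    ^)
Step 5: in state C at pos 2, read 0 -> (C,0)->write 1,move L,goto D. Now: state=D, head=1, tape[-1..4]=011100 (head:   ^)
Step 6: in state D at pos 1, read 1 -> (D,1)->write 0,move R,goto C. Now: state=C, head=2, tape[-1..4]=010100 (head:    ^)
Step 7: in state C at pos 2, read 1 -> (C,1)->write 0,move R,goto B. Now: state=B, head=3, tape[-1..4]=010000 (head:     ^)
Step 8: in state B at pos 3, read 0 -> (B,0)->write 0,move R,goto A. Now: state=A, head=4, tape[-1..5]=0100000 (head:      ^)
Step 9: in state A at pos 4, read 0 -> (A,0)->write 0,move R,goto D. Now: state=D, head=5, tape[-1..6]=01000000 (head:       ^)
Step 10: in state D at pos 5, read 0 -> (D,0)->write 1,move L,goto B. Now: state=B, head=4, tape[-1..6]=01000010 (head:      ^)
Step 11: in state B at pos 4, read 0 -> (B,0)->write 0,move R,goto A. Now: state=A, head=5, tape[-1..6]=01000010 (head:       ^)
Step 12: in state A at pos 5, read 1 -> (A,1)->write 0,move L,goto C. Now: state=C, head=4, tape[-1..6]=01000000 (head:      ^)
Step 13: in state C at pos 4, read 0 -> (C,0)->write 1,move L,goto D. Now: state=D, head=3, tape[-1..6]=01000100 (head:     ^)
Step 14: in state D at pos 3, read 0 -> (D,0)->write 1,move L,goto B. Now: state=B, head=2, tape[-1..6]=01001100 (head:    ^)
Step 15: in state B at pos 2, read 0 -> (B,0)->write 0,move R,goto A. Now: state=A, head=3, tape[-1..6]=01001100 (head:     ^)
Step 16: in state A at pos 3, read 1 -> (A,1)->write 0,move L,goto C. Now: state=C, head=2, tape[-1..6]=01000100 (head:    ^)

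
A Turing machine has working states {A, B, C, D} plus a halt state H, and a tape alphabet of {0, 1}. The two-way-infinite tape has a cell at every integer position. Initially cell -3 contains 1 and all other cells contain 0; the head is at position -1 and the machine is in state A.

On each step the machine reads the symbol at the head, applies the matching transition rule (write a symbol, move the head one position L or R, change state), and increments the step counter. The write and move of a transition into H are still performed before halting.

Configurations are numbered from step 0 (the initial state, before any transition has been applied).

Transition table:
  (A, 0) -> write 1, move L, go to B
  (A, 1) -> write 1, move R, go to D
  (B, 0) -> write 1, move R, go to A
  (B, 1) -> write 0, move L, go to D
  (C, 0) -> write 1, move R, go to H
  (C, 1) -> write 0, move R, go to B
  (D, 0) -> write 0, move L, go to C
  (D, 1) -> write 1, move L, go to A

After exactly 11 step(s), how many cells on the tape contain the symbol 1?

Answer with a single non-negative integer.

Answer: 3

Derivation:
Step 1: in state A at pos -1, read 0 -> (A,0)->write 1,move L,goto B. Now: state=B, head=-2, tape[-4..0]=01010 (head:   ^)
Step 2: in state B at pos -2, read 0 -> (B,0)->write 1,move R,goto A. Now: state=A, head=-1, tape[-4..0]=01110 (head:    ^)
Step 3: in state A at pos -1, read 1 -> (A,1)->write 1,move R,goto D. Now: state=D, head=0, tape[-4..1]=011100 (head:     ^)
Step 4: in state D at pos 0, read 0 -> (D,0)->write 0,move L,goto C. Now: state=C, head=-1, tape[-4..1]=011100 (head:    ^)
Step 5: in state C at pos -1, read 1 -> (C,1)->write 0,move R,goto B. Now: state=B, head=0, tape[-4..1]=011000 (head:     ^)
Step 6: in state B at pos 0, read 0 -> (B,0)->write 1,move R,goto A. Now: state=A, head=1, tape[-4..2]=0110100 (head:      ^)
Step 7: in state A at pos 1, read 0 -> (A,0)->write 1,move L,goto B. Now: state=B, head=0, tape[-4..2]=0110110 (head:     ^)
Step 8: in state B at pos 0, read 1 -> (B,1)->write 0,move L,goto D. Now: state=D, head=-1, tape[-4..2]=0110010 (head:    ^)
Step 9: in state D at pos -1, read 0 -> (D,0)->write 0,move L,goto C. Now: state=C, head=-2, tape[-4..2]=0110010 (head:   ^)
Step 10: in state C at pos -2, read 1 -> (C,1)->write 0,move R,goto B. Now: state=B, head=-1, tape[-4..2]=0100010 (head:    ^)
Step 11: in state B at pos -1, read 0 -> (B,0)->write 1,move R,goto A. Now: state=A, head=0, tape[-4..2]=0101010 (head:     ^)
Cells containing 1 after step 11: {-3, -1, 1} -> 3 cell(s)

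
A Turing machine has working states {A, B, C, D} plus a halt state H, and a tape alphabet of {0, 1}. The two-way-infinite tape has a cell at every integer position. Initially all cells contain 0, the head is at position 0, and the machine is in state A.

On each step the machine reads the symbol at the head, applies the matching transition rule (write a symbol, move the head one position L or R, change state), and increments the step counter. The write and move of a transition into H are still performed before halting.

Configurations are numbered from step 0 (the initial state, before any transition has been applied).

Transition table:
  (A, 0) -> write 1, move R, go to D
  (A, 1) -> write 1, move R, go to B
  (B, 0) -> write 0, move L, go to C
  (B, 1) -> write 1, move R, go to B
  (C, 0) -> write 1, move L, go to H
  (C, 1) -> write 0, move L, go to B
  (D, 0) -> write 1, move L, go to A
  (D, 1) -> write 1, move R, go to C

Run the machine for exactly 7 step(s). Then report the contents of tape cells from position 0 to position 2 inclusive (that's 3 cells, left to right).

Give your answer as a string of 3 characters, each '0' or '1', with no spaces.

Step 1: in state A at pos 0, read 0 -> (A,0)->write 1,move R,goto D. Now: state=D, head=1, tape[-1..2]=0100 (head:   ^)
Step 2: in state D at pos 1, read 0 -> (D,0)->write 1,move L,goto A. Now: state=A, head=0, tape[-1..2]=0110 (head:  ^)
Step 3: in state A at pos 0, read 1 -> (A,1)->write 1,move R,goto B. Now: state=B, head=1, tape[-1..2]=0110 (head:   ^)
Step 4: in state B at pos 1, read 1 -> (B,1)->write 1,move R,goto B. Now: state=B, head=2, tape[-1..3]=01100 (head:    ^)
Step 5: in state B at pos 2, read 0 -> (B,0)->write 0,move L,goto C. Now: state=C, head=1, tape[-1..3]=01100 (head:   ^)
Step 6: in state C at pos 1, read 1 -> (C,1)->write 0,move L,goto B. Now: state=B, head=0, tape[-1..3]=01000 (head:  ^)
Step 7: in state B at pos 0, read 1 -> (B,1)->write 1,move R,goto B. Now: state=B, head=1, tape[-1..3]=01000 (head:   ^)

Answer: 100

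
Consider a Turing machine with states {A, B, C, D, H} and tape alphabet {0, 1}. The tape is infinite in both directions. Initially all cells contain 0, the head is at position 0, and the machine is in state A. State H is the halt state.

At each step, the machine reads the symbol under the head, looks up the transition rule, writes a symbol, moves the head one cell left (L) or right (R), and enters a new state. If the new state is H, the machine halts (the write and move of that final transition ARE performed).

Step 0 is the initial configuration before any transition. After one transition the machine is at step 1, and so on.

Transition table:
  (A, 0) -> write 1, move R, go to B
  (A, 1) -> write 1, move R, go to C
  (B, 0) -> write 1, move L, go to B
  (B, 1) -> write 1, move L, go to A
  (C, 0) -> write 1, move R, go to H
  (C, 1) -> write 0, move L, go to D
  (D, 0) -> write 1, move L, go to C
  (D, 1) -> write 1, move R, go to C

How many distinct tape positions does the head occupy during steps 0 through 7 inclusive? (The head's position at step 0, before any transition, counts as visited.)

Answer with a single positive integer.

Answer: 3

Derivation:
Step 1: in state A at pos 0, read 0 -> (A,0)->write 1,move R,goto B. Now: state=B, head=1, tape[-1..2]=0100 (head:   ^)
Step 2: in state B at pos 1, read 0 -> (B,0)->write 1,move L,goto B. Now: state=B, head=0, tape[-1..2]=0110 (head:  ^)
Step 3: in state B at pos 0, read 1 -> (B,1)->write 1,move L,goto A. Now: state=A, head=-1, tape[-2..2]=00110 (head:  ^)
Step 4: in state A at pos -1, read 0 -> (A,0)->write 1,move R,goto B. Now: state=B, head=0, tape[-2..2]=01110 (head:   ^)
Step 5: in state B at pos 0, read 1 -> (B,1)->write 1,move L,goto A. Now: state=A, head=-1, tape[-2..2]=01110 (head:  ^)
Step 6: in state A at pos -1, read 1 -> (A,1)->write 1,move R,goto C. Now: state=C, head=0, tape[-2..2]=01110 (head:   ^)
Step 7: in state C at pos 0, read 1 -> (C,1)->write 0,move L,goto D. Now: state=D, head=-1, tape[-2..2]=01010 (head:  ^)
Head positions at steps 0..7: starting at 0, distinct positions visited = {-1, 0, 1} -> 3 position(s)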